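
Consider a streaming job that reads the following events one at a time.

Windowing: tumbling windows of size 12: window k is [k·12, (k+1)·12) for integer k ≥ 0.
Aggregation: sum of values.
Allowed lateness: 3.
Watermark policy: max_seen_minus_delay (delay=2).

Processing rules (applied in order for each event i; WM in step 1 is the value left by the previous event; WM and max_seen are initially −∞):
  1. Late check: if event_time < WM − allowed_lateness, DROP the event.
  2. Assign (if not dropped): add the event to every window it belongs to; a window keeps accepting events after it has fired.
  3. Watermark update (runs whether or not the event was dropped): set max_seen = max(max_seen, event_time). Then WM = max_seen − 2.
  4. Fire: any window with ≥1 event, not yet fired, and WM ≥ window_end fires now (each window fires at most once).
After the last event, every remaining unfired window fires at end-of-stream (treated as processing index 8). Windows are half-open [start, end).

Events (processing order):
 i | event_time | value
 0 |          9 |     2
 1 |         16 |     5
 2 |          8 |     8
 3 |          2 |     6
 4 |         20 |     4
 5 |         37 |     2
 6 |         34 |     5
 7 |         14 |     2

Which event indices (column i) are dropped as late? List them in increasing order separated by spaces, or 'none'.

i=0 t=9 v=2: → [0,12); WM=7
i=1 t=16 v=5: → [12,24); WM=14; [0,12) fires=2
i=2 t=8 v=8: DROP (t<14-3); WM=14
i=3 t=2 v=6: DROP (t<14-3); WM=14
i=4 t=20 v=4: → [12,24); WM=18
i=5 t=37 v=2: → [36,48); WM=35; [12,24) fires=9
i=6 t=34 v=5: → [24,36); WM=35
i=7 t=14 v=2: DROP (t<35-3); WM=35

2 3 7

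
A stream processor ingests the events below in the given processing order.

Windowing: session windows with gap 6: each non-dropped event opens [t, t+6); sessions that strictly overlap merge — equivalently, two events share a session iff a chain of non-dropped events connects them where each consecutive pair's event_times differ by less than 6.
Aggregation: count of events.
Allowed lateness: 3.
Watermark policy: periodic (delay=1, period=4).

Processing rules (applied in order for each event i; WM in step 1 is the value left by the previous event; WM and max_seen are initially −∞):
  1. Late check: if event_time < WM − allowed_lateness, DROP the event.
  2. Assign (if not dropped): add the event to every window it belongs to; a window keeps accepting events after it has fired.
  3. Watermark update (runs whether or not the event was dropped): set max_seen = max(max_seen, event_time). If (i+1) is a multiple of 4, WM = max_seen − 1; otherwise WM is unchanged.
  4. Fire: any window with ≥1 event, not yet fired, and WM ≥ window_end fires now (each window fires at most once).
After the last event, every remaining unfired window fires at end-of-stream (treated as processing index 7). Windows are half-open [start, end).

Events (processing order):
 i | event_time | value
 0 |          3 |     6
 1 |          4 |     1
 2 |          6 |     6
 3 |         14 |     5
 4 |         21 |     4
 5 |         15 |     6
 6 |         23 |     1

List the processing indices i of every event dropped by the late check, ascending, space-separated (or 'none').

none

i=0 t=3 v=6: → [3,9); WM=−∞
i=1 t=4 v=1: → [3,10); WM=−∞
i=2 t=6 v=6: → [3,12); WM=−∞
i=3 t=14 v=5: → [14,20); WM=13
i=4 t=21 v=4: → [21,27); WM=13
i=5 t=15 v=6: → [14,21); WM=13
i=6 t=23 v=1: → [21,29); WM=13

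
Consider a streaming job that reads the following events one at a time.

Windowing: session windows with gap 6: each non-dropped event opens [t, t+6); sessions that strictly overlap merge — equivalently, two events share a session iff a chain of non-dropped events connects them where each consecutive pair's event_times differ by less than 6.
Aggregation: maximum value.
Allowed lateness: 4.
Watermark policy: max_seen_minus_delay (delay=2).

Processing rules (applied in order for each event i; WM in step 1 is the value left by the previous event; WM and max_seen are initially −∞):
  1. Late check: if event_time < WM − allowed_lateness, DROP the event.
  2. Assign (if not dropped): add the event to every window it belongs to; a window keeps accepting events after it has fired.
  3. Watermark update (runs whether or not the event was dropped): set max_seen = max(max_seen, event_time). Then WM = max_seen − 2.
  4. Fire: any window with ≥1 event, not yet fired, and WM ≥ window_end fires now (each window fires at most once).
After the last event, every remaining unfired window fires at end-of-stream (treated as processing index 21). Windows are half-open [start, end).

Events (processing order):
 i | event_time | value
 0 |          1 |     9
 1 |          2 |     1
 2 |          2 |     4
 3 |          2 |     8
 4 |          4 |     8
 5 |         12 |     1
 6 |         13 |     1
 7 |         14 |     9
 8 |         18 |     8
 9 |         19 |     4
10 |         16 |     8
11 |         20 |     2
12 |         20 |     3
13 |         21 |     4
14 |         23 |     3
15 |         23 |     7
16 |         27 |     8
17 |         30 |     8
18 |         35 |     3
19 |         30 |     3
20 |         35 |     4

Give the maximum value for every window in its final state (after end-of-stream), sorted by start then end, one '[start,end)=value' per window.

[1,10)=9 [12,41)=9

i=0 t=1 v=9: → [1,7); WM=-1
i=1 t=2 v=1: → [1,8); WM=0
i=2 t=2 v=4: → [1,8); WM=0
i=3 t=2 v=8: → [1,8); WM=0
i=4 t=4 v=8: → [1,10); WM=2
i=5 t=12 v=1: → [12,18); WM=10
i=6 t=13 v=1: → [12,19); WM=11
i=7 t=14 v=9: → [12,20); WM=12
i=8 t=18 v=8: → [12,24); WM=16
i=9 t=19 v=4: → [12,25); WM=17
i=10 t=16 v=8: → [12,25); WM=17
i=11 t=20 v=2: → [12,26); WM=18
i=12 t=20 v=3: → [12,26); WM=18
i=13 t=21 v=4: → [12,27); WM=19
i=14 t=23 v=3: → [12,29); WM=21
i=15 t=23 v=7: → [12,29); WM=21
i=16 t=27 v=8: → [12,33); WM=25
i=17 t=30 v=8: → [12,36); WM=28
i=18 t=35 v=3: → [12,41); WM=33
i=19 t=30 v=3: → [12,41); WM=33
i=20 t=35 v=4: → [12,41); WM=33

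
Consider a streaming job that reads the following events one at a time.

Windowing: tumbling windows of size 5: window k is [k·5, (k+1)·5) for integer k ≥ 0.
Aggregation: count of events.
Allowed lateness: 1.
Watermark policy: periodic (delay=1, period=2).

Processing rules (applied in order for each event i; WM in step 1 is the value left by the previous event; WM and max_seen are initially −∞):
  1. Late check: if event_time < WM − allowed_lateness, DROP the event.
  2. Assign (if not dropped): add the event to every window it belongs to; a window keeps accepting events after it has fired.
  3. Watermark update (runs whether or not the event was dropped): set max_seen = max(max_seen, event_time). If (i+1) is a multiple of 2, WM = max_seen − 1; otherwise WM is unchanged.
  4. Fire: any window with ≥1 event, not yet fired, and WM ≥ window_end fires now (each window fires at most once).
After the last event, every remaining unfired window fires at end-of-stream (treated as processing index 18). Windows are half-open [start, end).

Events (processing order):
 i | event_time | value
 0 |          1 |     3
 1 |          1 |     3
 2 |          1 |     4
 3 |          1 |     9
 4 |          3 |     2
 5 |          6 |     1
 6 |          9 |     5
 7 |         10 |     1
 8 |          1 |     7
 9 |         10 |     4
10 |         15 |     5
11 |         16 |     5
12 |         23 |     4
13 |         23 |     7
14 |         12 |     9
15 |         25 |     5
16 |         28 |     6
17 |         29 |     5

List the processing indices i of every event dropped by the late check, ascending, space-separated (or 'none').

i=0 t=1 v=3: → [0,5); WM=−∞
i=1 t=1 v=3: → [0,5); WM=0
i=2 t=1 v=4: → [0,5); WM=0
i=3 t=1 v=9: → [0,5); WM=0
i=4 t=3 v=2: → [0,5); WM=0
i=5 t=6 v=1: → [5,10); WM=5; [0,5) fires=5
i=6 t=9 v=5: → [5,10); WM=5
i=7 t=10 v=1: → [10,15); WM=9
i=8 t=1 v=7: DROP (t<9-1); WM=9
i=9 t=10 v=4: → [10,15); WM=9
i=10 t=15 v=5: → [15,20); WM=9
i=11 t=16 v=5: → [15,20); WM=15; [5,10) fires=2 [10,15) fires=2
i=12 t=23 v=4: → [20,25); WM=15
i=13 t=23 v=7: → [20,25); WM=22; [15,20) fires=2
i=14 t=12 v=9: DROP (t<22-1); WM=22
i=15 t=25 v=5: → [25,30); WM=24
i=16 t=28 v=6: → [25,30); WM=24
i=17 t=29 v=5: → [25,30); WM=28; [20,25) fires=2

8 14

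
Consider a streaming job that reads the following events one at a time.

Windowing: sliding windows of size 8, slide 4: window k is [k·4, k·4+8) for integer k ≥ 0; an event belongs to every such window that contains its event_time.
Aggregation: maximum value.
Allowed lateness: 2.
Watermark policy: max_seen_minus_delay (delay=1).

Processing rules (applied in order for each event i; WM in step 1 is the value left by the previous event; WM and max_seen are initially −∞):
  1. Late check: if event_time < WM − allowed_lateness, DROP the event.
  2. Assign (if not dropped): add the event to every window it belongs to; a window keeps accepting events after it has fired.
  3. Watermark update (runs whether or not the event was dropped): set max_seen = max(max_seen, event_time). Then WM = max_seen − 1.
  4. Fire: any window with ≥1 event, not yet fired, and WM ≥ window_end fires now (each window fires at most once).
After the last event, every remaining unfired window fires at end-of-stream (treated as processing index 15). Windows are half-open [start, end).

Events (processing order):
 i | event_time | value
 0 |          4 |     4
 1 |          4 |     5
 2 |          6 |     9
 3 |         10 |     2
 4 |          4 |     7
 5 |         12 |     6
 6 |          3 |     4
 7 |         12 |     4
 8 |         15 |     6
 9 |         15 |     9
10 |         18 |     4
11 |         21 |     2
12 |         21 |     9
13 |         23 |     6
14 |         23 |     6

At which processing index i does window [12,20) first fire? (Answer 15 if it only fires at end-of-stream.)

i=0 t=4 v=4: → [4,12),[0,8); WM=3
i=1 t=4 v=5: → [4,12),[0,8); WM=3
i=2 t=6 v=9: → [4,12),[0,8); WM=5
i=3 t=10 v=2: → [8,16),[4,12); WM=9; [0,8) fires=9
i=4 t=4 v=7: DROP (t<9-2); WM=9
i=5 t=12 v=6: → [12,20),[8,16); WM=11
i=6 t=3 v=4: DROP (t<11-2); WM=11
i=7 t=12 v=4: → [12,20),[8,16); WM=11
i=8 t=15 v=6: → [12,20),[8,16); WM=14; [4,12) fires=9
i=9 t=15 v=9: → [12,20),[8,16); WM=14
i=10 t=18 v=4: → [16,24),[12,20); WM=17; [8,16) fires=9
i=11 t=21 v=2: → [20,28),[16,24); WM=20; [12,20) fires=9
i=12 t=21 v=9: → [20,28),[16,24); WM=20
i=13 t=23 v=6: → [20,28),[16,24); WM=22
i=14 t=23 v=6: → [20,28),[16,24); WM=22

11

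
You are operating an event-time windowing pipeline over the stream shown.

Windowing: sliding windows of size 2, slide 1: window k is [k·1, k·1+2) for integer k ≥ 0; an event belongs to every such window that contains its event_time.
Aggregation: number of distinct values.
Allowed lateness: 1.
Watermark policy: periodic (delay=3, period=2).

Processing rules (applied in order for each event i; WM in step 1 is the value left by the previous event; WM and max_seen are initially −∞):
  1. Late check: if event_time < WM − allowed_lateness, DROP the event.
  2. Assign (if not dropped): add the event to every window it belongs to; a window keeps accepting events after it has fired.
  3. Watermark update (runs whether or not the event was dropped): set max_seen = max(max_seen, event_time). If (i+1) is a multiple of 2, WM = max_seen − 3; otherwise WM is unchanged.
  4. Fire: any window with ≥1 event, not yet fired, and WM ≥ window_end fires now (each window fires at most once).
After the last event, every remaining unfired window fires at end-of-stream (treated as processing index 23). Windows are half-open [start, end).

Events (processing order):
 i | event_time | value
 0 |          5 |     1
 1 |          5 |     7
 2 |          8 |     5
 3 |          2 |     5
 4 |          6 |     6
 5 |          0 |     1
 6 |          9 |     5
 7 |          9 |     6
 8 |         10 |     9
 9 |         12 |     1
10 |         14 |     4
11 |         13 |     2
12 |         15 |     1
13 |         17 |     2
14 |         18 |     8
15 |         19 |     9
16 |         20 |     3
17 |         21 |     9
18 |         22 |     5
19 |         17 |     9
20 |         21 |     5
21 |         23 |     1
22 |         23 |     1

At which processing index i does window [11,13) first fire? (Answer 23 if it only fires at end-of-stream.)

13

i=0 t=5 v=1: → [5,7),[4,6); WM=−∞
i=1 t=5 v=7: → [5,7),[4,6); WM=2
i=2 t=8 v=5: → [8,10),[7,9); WM=2
i=3 t=2 v=5: → [2,4),[1,3); WM=5; [1,3) fires=1 [2,4) fires=1
i=4 t=6 v=6: → [6,8),[5,7); WM=5
i=5 t=0 v=1: DROP (t<5-1); WM=5
i=6 t=9 v=5: → [9,11),[8,10); WM=5
i=7 t=9 v=6: → [9,11),[8,10); WM=6; [4,6) fires=2
i=8 t=10 v=9: → [10,12),[9,11); WM=6
i=9 t=12 v=1: → [12,14),[11,13); WM=9; [5,7) fires=3 [6,8) fires=1 [7,9) fires=1
i=10 t=14 v=4: → [14,16),[13,15); WM=9
i=11 t=13 v=2: → [13,15),[12,14); WM=11; [8,10) fires=2 [9,11) fires=3
i=12 t=15 v=1: → [15,17),[14,16); WM=11
i=13 t=17 v=2: → [17,19),[16,18); WM=14; [10,12) fires=1 [11,13) fires=1 [12,14) fires=2
i=14 t=18 v=8: → [18,20),[17,19); WM=14
i=15 t=19 v=9: → [19,21),[18,20); WM=16; [13,15) fires=2 [14,16) fires=2
i=16 t=20 v=3: → [20,22),[19,21); WM=16
i=17 t=21 v=9: → [21,23),[20,22); WM=18; [15,17) fires=1 [16,18) fires=1
i=18 t=22 v=5: → [22,24),[21,23); WM=18
i=19 t=17 v=9: → [17,19),[16,18); WM=19; [17,19) fires=3
i=20 t=21 v=5: → [21,23),[20,22); WM=19
i=21 t=23 v=1: → [23,25),[22,24); WM=20; [18,20) fires=2
i=22 t=23 v=1: → [23,25),[22,24); WM=20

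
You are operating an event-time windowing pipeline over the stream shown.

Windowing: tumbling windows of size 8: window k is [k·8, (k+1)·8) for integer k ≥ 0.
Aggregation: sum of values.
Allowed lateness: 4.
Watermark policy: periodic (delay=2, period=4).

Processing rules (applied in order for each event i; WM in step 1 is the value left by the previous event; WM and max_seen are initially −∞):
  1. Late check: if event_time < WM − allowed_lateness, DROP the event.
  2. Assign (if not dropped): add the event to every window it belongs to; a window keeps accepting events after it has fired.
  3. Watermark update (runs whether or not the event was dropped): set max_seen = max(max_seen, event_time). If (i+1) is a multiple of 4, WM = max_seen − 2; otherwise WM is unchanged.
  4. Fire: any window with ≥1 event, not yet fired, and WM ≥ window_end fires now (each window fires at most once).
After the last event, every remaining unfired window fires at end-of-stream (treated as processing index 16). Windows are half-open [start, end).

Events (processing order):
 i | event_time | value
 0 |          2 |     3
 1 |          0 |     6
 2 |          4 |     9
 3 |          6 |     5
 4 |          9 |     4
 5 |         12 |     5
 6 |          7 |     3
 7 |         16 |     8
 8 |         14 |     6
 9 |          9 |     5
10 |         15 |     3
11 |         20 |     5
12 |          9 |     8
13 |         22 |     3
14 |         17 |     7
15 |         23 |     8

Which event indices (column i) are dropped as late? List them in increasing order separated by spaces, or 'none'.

9 12

i=0 t=2 v=3: → [0,8); WM=−∞
i=1 t=0 v=6: → [0,8); WM=−∞
i=2 t=4 v=9: → [0,8); WM=−∞
i=3 t=6 v=5: → [0,8); WM=4
i=4 t=9 v=4: → [8,16); WM=4
i=5 t=12 v=5: → [8,16); WM=4
i=6 t=7 v=3: → [0,8); WM=4
i=7 t=16 v=8: → [16,24); WM=14; [0,8) fires=26
i=8 t=14 v=6: → [8,16); WM=14
i=9 t=9 v=5: DROP (t<14-4); WM=14
i=10 t=15 v=3: → [8,16); WM=14
i=11 t=20 v=5: → [16,24); WM=18; [8,16) fires=18
i=12 t=9 v=8: DROP (t<18-4); WM=18
i=13 t=22 v=3: → [16,24); WM=18
i=14 t=17 v=7: → [16,24); WM=18
i=15 t=23 v=8: → [16,24); WM=21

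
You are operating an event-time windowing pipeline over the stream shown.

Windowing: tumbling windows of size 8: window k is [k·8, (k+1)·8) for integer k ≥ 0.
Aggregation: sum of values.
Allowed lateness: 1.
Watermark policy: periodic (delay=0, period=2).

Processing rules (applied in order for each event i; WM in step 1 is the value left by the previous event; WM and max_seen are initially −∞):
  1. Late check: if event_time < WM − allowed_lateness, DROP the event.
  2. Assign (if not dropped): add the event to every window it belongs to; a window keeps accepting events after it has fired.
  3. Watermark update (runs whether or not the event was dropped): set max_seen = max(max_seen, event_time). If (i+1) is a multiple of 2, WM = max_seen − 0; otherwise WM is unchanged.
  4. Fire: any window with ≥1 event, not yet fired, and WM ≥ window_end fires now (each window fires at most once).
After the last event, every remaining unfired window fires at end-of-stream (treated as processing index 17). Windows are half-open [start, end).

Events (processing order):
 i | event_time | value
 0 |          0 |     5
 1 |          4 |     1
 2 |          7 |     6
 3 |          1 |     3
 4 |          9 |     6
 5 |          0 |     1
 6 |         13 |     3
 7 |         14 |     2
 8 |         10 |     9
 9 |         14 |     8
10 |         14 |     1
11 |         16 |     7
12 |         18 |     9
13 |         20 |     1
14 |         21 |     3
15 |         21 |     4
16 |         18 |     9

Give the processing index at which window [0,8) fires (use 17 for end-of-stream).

i=0 t=0 v=5: → [0,8); WM=−∞
i=1 t=4 v=1: → [0,8); WM=4
i=2 t=7 v=6: → [0,8); WM=4
i=3 t=1 v=3: DROP (t<4-1); WM=7
i=4 t=9 v=6: → [8,16); WM=7
i=5 t=0 v=1: DROP (t<7-1); WM=9; [0,8) fires=12
i=6 t=13 v=3: → [8,16); WM=9
i=7 t=14 v=2: → [8,16); WM=14
i=8 t=10 v=9: DROP (t<14-1); WM=14
i=9 t=14 v=8: → [8,16); WM=14
i=10 t=14 v=1: → [8,16); WM=14
i=11 t=16 v=7: → [16,24); WM=16; [8,16) fires=20
i=12 t=18 v=9: → [16,24); WM=16
i=13 t=20 v=1: → [16,24); WM=20
i=14 t=21 v=3: → [16,24); WM=20
i=15 t=21 v=4: → [16,24); WM=21
i=16 t=18 v=9: DROP (t<21-1); WM=21

5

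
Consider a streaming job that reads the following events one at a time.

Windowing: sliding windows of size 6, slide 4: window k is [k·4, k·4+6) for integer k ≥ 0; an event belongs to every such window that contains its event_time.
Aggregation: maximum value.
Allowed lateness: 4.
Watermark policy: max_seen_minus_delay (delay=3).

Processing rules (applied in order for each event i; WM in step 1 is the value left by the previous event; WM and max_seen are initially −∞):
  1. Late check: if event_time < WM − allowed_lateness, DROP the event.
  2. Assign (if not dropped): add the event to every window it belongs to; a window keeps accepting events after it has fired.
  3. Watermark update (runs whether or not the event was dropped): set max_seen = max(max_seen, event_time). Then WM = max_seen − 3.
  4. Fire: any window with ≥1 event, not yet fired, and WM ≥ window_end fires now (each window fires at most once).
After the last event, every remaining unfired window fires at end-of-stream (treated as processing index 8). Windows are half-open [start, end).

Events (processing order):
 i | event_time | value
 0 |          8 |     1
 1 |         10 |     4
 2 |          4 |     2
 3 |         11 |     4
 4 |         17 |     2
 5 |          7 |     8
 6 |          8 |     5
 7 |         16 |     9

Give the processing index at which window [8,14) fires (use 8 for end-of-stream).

i=0 t=8 v=1: → [8,14),[4,10); WM=5
i=1 t=10 v=4: → [8,14); WM=7
i=2 t=4 v=2: → [4,10),[0,6); WM=7; [0,6) fires=2
i=3 t=11 v=4: → [8,14); WM=8
i=4 t=17 v=2: → [16,22),[12,18); WM=14; [4,10) fires=2 [8,14) fires=4
i=5 t=7 v=8: DROP (t<14-4); WM=14
i=6 t=8 v=5: DROP (t<14-4); WM=14
i=7 t=16 v=9: → [16,22),[12,18); WM=14

4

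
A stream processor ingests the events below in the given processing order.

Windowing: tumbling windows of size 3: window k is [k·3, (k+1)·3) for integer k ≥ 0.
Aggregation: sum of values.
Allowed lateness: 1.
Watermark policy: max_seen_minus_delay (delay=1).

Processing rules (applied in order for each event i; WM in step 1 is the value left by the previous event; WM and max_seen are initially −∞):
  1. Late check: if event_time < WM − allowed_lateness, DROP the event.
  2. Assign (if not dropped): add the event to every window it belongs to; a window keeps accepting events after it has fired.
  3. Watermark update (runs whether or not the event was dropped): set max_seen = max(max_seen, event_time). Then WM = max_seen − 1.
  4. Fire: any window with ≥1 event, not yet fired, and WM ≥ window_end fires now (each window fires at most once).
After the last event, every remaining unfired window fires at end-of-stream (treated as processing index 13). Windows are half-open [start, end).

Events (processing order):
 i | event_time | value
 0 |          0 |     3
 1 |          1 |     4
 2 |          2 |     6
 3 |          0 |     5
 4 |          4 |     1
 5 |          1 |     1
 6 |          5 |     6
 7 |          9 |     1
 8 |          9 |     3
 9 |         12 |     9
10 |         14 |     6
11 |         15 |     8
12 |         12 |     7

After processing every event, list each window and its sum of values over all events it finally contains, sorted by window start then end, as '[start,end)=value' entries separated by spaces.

[0,3)=18 [3,6)=7 [9,12)=4 [12,15)=15 [15,18)=8

i=0 t=0 v=3: → [0,3); WM=-1
i=1 t=1 v=4: → [0,3); WM=0
i=2 t=2 v=6: → [0,3); WM=1
i=3 t=0 v=5: → [0,3); WM=1
i=4 t=4 v=1: → [3,6); WM=3; [0,3) fires=18
i=5 t=1 v=1: DROP (t<3-1); WM=3
i=6 t=5 v=6: → [3,6); WM=4
i=7 t=9 v=1: → [9,12); WM=8; [3,6) fires=7
i=8 t=9 v=3: → [9,12); WM=8
i=9 t=12 v=9: → [12,15); WM=11
i=10 t=14 v=6: → [12,15); WM=13; [9,12) fires=4
i=11 t=15 v=8: → [15,18); WM=14
i=12 t=12 v=7: DROP (t<14-1); WM=14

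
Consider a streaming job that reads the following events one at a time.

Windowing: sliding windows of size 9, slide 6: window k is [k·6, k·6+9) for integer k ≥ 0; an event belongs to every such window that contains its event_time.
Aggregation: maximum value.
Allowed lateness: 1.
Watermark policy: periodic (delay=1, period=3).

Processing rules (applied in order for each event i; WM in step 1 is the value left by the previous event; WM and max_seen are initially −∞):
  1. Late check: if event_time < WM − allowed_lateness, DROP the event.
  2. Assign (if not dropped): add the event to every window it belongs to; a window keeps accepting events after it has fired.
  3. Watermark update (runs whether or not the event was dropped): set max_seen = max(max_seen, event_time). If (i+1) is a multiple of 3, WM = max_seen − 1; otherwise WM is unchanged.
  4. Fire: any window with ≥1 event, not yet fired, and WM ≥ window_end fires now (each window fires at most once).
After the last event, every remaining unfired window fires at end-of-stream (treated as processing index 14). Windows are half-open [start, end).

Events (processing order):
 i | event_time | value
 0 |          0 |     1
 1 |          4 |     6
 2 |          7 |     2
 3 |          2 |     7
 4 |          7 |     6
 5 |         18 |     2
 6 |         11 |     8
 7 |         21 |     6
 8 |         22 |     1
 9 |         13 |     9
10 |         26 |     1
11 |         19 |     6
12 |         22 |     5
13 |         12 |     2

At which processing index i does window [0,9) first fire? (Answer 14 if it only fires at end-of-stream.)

5

i=0 t=0 v=1: → [0,9); WM=−∞
i=1 t=4 v=6: → [0,9); WM=−∞
i=2 t=7 v=2: → [6,15),[0,9); WM=6
i=3 t=2 v=7: DROP (t<6-1); WM=6
i=4 t=7 v=6: → [6,15),[0,9); WM=6
i=5 t=18 v=2: → [18,27),[12,21); WM=17; [0,9) fires=6 [6,15) fires=6
i=6 t=11 v=8: DROP (t<17-1); WM=17
i=7 t=21 v=6: → [18,27); WM=17
i=8 t=22 v=1: → [18,27); WM=21; [12,21) fires=2
i=9 t=13 v=9: DROP (t<21-1); WM=21
i=10 t=26 v=1: → [24,33),[18,27); WM=21
i=11 t=19 v=6: DROP (t<21-1); WM=25
i=12 t=22 v=5: DROP (t<25-1); WM=25
i=13 t=12 v=2: DROP (t<25-1); WM=25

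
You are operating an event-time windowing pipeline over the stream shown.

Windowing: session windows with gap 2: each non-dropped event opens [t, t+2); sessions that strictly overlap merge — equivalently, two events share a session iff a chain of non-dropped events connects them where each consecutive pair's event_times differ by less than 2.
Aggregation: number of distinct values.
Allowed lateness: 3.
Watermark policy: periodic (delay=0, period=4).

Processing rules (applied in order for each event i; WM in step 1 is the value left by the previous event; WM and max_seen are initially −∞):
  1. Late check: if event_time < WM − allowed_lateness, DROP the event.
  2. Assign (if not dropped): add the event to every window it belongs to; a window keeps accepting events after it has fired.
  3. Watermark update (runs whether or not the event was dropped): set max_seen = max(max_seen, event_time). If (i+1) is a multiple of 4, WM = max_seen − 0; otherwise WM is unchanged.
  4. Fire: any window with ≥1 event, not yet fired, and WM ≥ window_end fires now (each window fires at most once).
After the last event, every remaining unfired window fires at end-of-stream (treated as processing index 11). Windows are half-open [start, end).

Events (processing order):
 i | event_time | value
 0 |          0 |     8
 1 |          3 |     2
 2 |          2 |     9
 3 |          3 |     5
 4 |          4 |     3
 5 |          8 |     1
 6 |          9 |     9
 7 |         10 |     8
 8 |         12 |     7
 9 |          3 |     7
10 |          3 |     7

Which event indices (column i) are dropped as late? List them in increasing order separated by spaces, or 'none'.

9 10

i=0 t=0 v=8: → [0,2); WM=−∞
i=1 t=3 v=2: → [3,5); WM=−∞
i=2 t=2 v=9: → [2,5); WM=−∞
i=3 t=3 v=5: → [2,5); WM=3
i=4 t=4 v=3: → [2,6); WM=3
i=5 t=8 v=1: → [8,10); WM=3
i=6 t=9 v=9: → [8,11); WM=3
i=7 t=10 v=8: → [8,12); WM=10
i=8 t=12 v=7: → [12,14); WM=10
i=9 t=3 v=7: DROP (t<10-3); WM=10
i=10 t=3 v=7: DROP (t<10-3); WM=10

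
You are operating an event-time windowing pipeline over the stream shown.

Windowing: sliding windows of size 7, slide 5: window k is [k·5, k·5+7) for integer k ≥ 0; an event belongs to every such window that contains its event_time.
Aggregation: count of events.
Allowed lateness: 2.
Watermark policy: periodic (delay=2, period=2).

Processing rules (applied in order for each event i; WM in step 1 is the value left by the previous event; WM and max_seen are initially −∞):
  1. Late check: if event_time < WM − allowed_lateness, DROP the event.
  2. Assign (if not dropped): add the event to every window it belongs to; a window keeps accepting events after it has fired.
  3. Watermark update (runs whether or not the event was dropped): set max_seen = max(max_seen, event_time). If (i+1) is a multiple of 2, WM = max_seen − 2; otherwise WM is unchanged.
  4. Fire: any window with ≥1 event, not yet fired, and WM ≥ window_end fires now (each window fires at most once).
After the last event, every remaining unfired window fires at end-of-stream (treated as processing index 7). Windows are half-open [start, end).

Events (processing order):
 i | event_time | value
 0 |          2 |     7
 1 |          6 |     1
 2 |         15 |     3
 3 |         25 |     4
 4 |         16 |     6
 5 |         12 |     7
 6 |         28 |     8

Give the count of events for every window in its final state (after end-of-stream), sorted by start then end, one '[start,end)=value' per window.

i=0 t=2 v=7: → [0,7); WM=−∞
i=1 t=6 v=1: → [5,12),[0,7); WM=4
i=2 t=15 v=3: → [15,22),[10,17); WM=4
i=3 t=25 v=4: → [25,32),[20,27); WM=23; [0,7) fires=2 [5,12) fires=1 [10,17) fires=1 [15,22) fires=1
i=4 t=16 v=6: DROP (t<23-2); WM=23
i=5 t=12 v=7: DROP (t<23-2); WM=23
i=6 t=28 v=8: → [25,32); WM=23

[0,7)=2 [5,12)=1 [10,17)=1 [15,22)=1 [20,27)=1 [25,32)=2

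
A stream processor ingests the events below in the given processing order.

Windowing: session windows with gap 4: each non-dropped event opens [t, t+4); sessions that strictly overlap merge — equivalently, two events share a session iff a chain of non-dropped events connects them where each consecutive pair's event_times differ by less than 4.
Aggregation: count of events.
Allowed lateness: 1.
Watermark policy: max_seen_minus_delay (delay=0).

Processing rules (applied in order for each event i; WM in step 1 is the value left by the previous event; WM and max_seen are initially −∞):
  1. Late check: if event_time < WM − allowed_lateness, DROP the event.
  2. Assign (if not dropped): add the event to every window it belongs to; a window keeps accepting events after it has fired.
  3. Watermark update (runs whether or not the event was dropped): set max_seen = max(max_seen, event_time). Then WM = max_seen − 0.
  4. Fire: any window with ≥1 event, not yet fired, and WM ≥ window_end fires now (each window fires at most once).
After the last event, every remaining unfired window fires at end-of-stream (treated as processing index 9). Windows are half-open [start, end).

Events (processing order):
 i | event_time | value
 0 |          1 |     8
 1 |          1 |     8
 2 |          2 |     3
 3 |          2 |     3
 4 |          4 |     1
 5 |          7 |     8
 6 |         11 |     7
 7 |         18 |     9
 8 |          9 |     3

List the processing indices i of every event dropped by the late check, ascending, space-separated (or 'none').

8

i=0 t=1 v=8: → [1,5); WM=1
i=1 t=1 v=8: → [1,5); WM=1
i=2 t=2 v=3: → [1,6); WM=2
i=3 t=2 v=3: → [1,6); WM=2
i=4 t=4 v=1: → [1,8); WM=4
i=5 t=7 v=8: → [1,11); WM=7
i=6 t=11 v=7: → [11,15); WM=11
i=7 t=18 v=9: → [18,22); WM=18
i=8 t=9 v=3: DROP (t<18-1); WM=18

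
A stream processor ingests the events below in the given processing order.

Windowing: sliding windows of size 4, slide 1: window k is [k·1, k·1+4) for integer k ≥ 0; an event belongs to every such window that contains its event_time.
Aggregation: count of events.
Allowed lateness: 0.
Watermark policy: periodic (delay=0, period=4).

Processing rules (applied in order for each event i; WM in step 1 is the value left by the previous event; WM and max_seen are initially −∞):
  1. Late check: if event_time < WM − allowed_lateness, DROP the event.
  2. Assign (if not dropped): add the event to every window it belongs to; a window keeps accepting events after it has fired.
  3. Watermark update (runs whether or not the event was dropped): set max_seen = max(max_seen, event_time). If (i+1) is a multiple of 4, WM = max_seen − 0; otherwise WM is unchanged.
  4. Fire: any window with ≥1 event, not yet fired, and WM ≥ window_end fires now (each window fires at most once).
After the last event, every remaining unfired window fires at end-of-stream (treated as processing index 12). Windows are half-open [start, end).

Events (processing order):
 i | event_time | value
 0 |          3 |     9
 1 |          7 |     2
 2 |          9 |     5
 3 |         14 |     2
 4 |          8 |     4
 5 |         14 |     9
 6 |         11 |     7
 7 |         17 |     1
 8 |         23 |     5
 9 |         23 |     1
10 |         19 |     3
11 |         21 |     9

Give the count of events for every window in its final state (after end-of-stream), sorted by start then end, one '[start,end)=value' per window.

[0,4)=1 [1,5)=1 [2,6)=1 [3,7)=1 [4,8)=1 [5,9)=1 [6,10)=2 [7,11)=2 [8,12)=1 [9,13)=1 [11,15)=2 [12,16)=2 [13,17)=2 [14,18)=3 [15,19)=1 [16,20)=2 [17,21)=2 [18,22)=2 [19,23)=2 [20,24)=3 [21,25)=3 [22,26)=2 [23,27)=2

i=0 t=3 v=9: → [3,7),[2,6),[1,5),[0,4); WM=−∞
i=1 t=7 v=2: → [7,11),[6,10),[5,9),[4,8); WM=−∞
i=2 t=9 v=5: → [9,13),[8,12),[7,11),[6,10); WM=−∞
i=3 t=14 v=2: → [14,18),[13,17),[12,16),[11,15); WM=14; [0,4) fires=1 [1,5) fires=1 [2,6) fires=1 [3,7) fires=1 [4,8) fires=1 [5,9) fires=1 [6,10) fires=2 [7,11) fires=2 [8,12) fires=1 [9,13) fires=1
i=4 t=8 v=4: DROP (t<14-0); WM=14
i=5 t=14 v=9: → [14,18),[13,17),[12,16),[11,15); WM=14
i=6 t=11 v=7: DROP (t<14-0); WM=14
i=7 t=17 v=1: → [17,21),[16,20),[15,19),[14,18); WM=17; [11,15) fires=2 [12,16) fires=2 [13,17) fires=2
i=8 t=23 v=5: → [23,27),[22,26),[21,25),[20,24); WM=17
i=9 t=23 v=1: → [23,27),[22,26),[21,25),[20,24); WM=17
i=10 t=19 v=3: → [19,23),[18,22),[17,21),[16,20); WM=17
i=11 t=21 v=9: → [21,25),[20,24),[19,23),[18,22); WM=23; [14,18) fires=3 [15,19) fires=1 [16,20) fires=2 [17,21) fires=2 [18,22) fires=2 [19,23) fires=2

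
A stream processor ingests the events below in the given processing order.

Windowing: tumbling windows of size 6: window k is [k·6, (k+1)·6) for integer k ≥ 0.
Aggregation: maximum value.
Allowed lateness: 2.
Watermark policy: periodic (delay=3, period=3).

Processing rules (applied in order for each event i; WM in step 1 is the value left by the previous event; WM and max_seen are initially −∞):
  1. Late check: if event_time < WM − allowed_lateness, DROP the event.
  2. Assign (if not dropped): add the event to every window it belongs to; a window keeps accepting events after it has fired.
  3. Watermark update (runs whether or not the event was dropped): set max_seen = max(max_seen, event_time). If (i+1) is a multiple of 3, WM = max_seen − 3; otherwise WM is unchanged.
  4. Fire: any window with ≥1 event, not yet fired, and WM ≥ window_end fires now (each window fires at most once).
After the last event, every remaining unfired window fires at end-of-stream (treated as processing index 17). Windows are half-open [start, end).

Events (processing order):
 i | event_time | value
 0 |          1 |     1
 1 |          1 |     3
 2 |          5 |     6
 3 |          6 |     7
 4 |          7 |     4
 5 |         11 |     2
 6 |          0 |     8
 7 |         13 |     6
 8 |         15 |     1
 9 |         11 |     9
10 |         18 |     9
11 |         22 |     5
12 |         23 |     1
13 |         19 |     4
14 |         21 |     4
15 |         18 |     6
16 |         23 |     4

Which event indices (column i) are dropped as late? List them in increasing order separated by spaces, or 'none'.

6

i=0 t=1 v=1: → [0,6); WM=−∞
i=1 t=1 v=3: → [0,6); WM=−∞
i=2 t=5 v=6: → [0,6); WM=2
i=3 t=6 v=7: → [6,12); WM=2
i=4 t=7 v=4: → [6,12); WM=2
i=5 t=11 v=2: → [6,12); WM=8; [0,6) fires=6
i=6 t=0 v=8: DROP (t<8-2); WM=8
i=7 t=13 v=6: → [12,18); WM=8
i=8 t=15 v=1: → [12,18); WM=12; [6,12) fires=7
i=9 t=11 v=9: → [6,12); WM=12
i=10 t=18 v=9: → [18,24); WM=12
i=11 t=22 v=5: → [18,24); WM=19; [12,18) fires=6
i=12 t=23 v=1: → [18,24); WM=19
i=13 t=19 v=4: → [18,24); WM=19
i=14 t=21 v=4: → [18,24); WM=20
i=15 t=18 v=6: → [18,24); WM=20
i=16 t=23 v=4: → [18,24); WM=20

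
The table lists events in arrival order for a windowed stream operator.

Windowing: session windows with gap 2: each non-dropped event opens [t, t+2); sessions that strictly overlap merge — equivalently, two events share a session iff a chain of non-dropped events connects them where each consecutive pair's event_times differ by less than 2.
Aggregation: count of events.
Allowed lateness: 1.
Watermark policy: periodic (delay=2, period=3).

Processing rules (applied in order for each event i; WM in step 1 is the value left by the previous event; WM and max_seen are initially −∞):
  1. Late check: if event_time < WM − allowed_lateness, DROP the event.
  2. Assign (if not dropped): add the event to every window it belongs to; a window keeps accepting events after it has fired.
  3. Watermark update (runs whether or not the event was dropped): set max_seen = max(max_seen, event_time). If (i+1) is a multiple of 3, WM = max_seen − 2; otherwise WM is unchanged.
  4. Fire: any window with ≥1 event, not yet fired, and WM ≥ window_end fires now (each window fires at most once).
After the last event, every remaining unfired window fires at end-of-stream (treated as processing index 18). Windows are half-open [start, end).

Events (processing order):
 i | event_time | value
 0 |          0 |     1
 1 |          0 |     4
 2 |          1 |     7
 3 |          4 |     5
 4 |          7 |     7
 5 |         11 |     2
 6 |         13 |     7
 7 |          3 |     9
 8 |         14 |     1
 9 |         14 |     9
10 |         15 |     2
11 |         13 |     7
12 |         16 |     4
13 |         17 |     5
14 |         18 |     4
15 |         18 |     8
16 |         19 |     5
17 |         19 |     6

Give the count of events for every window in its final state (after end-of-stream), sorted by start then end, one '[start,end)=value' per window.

[0,3)=3 [4,6)=1 [7,9)=1 [11,13)=1 [13,21)=11

i=0 t=0 v=1: → [0,2); WM=−∞
i=1 t=0 v=4: → [0,2); WM=−∞
i=2 t=1 v=7: → [0,3); WM=-1
i=3 t=4 v=5: → [4,6); WM=-1
i=4 t=7 v=7: → [7,9); WM=-1
i=5 t=11 v=2: → [11,13); WM=9
i=6 t=13 v=7: → [13,15); WM=9
i=7 t=3 v=9: DROP (t<9-1); WM=9
i=8 t=14 v=1: → [13,16); WM=12
i=9 t=14 v=9: → [13,16); WM=12
i=10 t=15 v=2: → [13,17); WM=12
i=11 t=13 v=7: → [13,17); WM=13
i=12 t=16 v=4: → [13,18); WM=13
i=13 t=17 v=5: → [13,19); WM=13
i=14 t=18 v=4: → [13,20); WM=16
i=15 t=18 v=8: → [13,20); WM=16
i=16 t=19 v=5: → [13,21); WM=16
i=17 t=19 v=6: → [13,21); WM=17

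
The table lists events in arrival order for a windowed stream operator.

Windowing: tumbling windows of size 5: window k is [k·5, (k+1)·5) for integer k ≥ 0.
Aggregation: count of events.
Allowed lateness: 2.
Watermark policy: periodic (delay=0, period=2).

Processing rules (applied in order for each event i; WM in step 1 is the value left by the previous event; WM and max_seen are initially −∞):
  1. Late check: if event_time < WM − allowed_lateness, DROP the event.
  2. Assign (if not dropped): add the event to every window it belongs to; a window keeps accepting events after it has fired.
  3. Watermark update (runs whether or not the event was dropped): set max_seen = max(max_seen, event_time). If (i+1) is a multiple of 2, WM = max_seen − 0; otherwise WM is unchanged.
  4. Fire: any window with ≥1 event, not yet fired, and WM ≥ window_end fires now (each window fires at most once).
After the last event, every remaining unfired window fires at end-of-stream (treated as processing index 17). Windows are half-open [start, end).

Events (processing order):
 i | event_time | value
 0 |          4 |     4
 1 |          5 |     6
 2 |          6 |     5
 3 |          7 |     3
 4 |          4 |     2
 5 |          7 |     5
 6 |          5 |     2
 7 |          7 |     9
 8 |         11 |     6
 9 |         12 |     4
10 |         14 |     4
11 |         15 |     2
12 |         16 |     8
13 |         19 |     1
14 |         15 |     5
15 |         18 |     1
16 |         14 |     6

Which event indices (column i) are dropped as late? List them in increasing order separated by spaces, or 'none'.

i=0 t=4 v=4: → [0,5); WM=−∞
i=1 t=5 v=6: → [5,10); WM=5; [0,5) fires=1
i=2 t=6 v=5: → [5,10); WM=5
i=3 t=7 v=3: → [5,10); WM=7
i=4 t=4 v=2: DROP (t<7-2); WM=7
i=5 t=7 v=5: → [5,10); WM=7
i=6 t=5 v=2: → [5,10); WM=7
i=7 t=7 v=9: → [5,10); WM=7
i=8 t=11 v=6: → [10,15); WM=7
i=9 t=12 v=4: → [10,15); WM=12; [5,10) fires=6
i=10 t=14 v=4: → [10,15); WM=12
i=11 t=15 v=2: → [15,20); WM=15; [10,15) fires=3
i=12 t=16 v=8: → [15,20); WM=15
i=13 t=19 v=1: → [15,20); WM=19
i=14 t=15 v=5: DROP (t<19-2); WM=19
i=15 t=18 v=1: → [15,20); WM=19
i=16 t=14 v=6: DROP (t<19-2); WM=19

4 14 16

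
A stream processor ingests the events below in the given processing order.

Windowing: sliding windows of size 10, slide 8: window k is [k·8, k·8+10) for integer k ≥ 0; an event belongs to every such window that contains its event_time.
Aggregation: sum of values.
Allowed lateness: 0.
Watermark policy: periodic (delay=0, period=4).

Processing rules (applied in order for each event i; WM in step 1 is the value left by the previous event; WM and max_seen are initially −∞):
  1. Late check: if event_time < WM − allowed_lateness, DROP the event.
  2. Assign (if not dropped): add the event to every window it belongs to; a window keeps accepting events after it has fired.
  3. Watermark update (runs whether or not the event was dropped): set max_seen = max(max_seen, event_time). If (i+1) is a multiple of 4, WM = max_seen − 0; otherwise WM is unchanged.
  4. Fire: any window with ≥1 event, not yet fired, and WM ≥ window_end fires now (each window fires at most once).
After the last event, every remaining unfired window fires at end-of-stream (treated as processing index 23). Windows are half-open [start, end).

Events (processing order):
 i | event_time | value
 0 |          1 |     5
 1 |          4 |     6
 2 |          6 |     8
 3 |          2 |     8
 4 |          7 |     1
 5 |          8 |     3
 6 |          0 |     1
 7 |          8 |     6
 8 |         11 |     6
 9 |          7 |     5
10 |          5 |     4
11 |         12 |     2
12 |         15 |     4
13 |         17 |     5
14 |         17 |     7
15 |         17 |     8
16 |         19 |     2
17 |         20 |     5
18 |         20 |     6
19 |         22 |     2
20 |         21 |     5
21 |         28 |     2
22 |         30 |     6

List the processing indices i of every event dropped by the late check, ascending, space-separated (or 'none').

i=0 t=1 v=5: → [0,10); WM=−∞
i=1 t=4 v=6: → [0,10); WM=−∞
i=2 t=6 v=8: → [0,10); WM=−∞
i=3 t=2 v=8: → [0,10); WM=6
i=4 t=7 v=1: → [0,10); WM=6
i=5 t=8 v=3: → [8,18),[0,10); WM=6
i=6 t=0 v=1: DROP (t<6-0); WM=6
i=7 t=8 v=6: → [8,18),[0,10); WM=8
i=8 t=11 v=6: → [8,18); WM=8
i=9 t=7 v=5: DROP (t<8-0); WM=8
i=10 t=5 v=4: DROP (t<8-0); WM=8
i=11 t=12 v=2: → [8,18); WM=12; [0,10) fires=37
i=12 t=15 v=4: → [8,18); WM=12
i=13 t=17 v=5: → [16,26),[8,18); WM=12
i=14 t=17 v=7: → [16,26),[8,18); WM=12
i=15 t=17 v=8: → [16,26),[8,18); WM=17
i=16 t=19 v=2: → [16,26); WM=17
i=17 t=20 v=5: → [16,26); WM=17
i=18 t=20 v=6: → [16,26); WM=17
i=19 t=22 v=2: → [16,26); WM=22; [8,18) fires=41
i=20 t=21 v=5: DROP (t<22-0); WM=22
i=21 t=28 v=2: → [24,34); WM=22
i=22 t=30 v=6: → [24,34); WM=22

6 9 10 20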